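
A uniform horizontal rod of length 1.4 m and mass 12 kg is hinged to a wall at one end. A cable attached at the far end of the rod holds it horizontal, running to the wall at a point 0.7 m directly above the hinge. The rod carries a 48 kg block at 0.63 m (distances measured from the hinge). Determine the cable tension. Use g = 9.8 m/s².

T ≈ 605 N

Take moments about the hinge.
Beam weight: 12 × 9.8 = 117.6 N down at 0.7 m → arm 0.7 m, τ = 117.6 × 0.7 = 82.32 N·m clockwise.
Block: 48 × 9.8 = 470.4 N down at 0.63 m → arm 0.63 m, τ = 470.4 × 0.63 = 296.4 N·m clockwise.
Total clockwise load moment = 378.7 N·m.
The cable tension T acts at 1.4 m; only its component perpendicular to the rod, T sinθ, produces torque. sinθ = h/√(h²+d²) = 0.7/√(0.7²+1.4²) = 0.4472.
For rotational equilibrium, T × 1.4 × 0.4472 = 378.7, so T = 378.7 / 0.6261 = 605 N.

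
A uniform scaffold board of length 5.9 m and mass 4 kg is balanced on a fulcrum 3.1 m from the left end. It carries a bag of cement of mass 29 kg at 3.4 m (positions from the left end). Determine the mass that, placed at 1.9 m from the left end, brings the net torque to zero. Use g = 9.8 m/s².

Taking torques about the fulcrum (at 3.1 m from the left end):
Beam weight: 4 × 9.8 = 39.2 N down at 2.95 m → arm 0.15 m, τ = 39.2 × 0.15 = 5.88 N·m counterclockwise.
Bag of cement: 29 × 9.8 = 284.2 N down at 3.4 m → arm 0.3 m, τ = 284.2 × 0.3 = 85.26 N·m clockwise.
Net moment of known loads = 79.38 N·m clockwise.
An unknown mass m at 1.9 m has arm 1.2 m; its moment is m·g·1.2 counterclockwise.
Setting net torque to zero: m × 9.8 × 1.2 = 79.38 → m = 79.38 / (9.8 × 1.2) = 6.75 kg.

m ≈ 6.75 kg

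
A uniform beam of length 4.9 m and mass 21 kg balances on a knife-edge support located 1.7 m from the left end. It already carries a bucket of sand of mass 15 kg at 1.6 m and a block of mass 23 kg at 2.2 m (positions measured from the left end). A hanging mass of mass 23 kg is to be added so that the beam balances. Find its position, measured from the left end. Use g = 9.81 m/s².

x ≈ 0.58 m from the left end

Taking torques about the knife-edge support (at 1.7 m from the left end):
Beam weight: 21 × 9.81 = 206 N down at 2.45 m → arm 0.75 m, τ = 206 × 0.75 = 154.5 N·m clockwise.
Bucket of sand: 15 × 9.81 = 147.2 N down at 1.6 m → arm 0.1 m, τ = 147.2 × 0.1 = 14.72 N·m counterclockwise.
Block: 23 × 9.81 = 225.6 N down at 2.2 m → arm 0.5 m, τ = 225.6 × 0.5 = 112.8 N·m clockwise.
Net moment of existing loads = 252.6 N·m clockwise.
The hanging mass weighs 23 × 9.81 = 225.6 N and must supply an equal counterclockwise moment, so its lever arm about the knife-edge support is 252.6 / 225.6 = 1.12 m.
That puts it at 1.7 − 1.12 = 0.58 m from the left end.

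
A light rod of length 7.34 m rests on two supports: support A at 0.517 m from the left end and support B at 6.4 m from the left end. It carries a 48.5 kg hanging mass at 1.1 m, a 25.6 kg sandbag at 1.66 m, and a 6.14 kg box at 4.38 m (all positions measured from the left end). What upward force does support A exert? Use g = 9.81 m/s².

R_A ≈ 652 N

Take moments about support B.
Hanging mass: 48.5 × 9.81 = 475.8 N down at 1.1 m → arm 5.3 m, τ = 475.8 × 5.3 = 2522 N·m counterclockwise.
Sandbag: 25.6 × 9.81 = 251.1 N down at 1.66 m → arm 4.74 m, τ = 251.1 × 4.74 = 1190 N·m counterclockwise.
Box: 6.14 × 9.81 = 60.23 N down at 4.38 m → arm 2.02 m, τ = 60.23 × 2.02 = 121.7 N·m counterclockwise.
Net load moment about support B = 3834 N·m counterclockwise.
Reaction R at support A is upward at 0.517 m, arm 5.883 m → moment R × 5.883 clockwise.
Balancing moments: R × 5.883 = 3834, giving R = 652 N.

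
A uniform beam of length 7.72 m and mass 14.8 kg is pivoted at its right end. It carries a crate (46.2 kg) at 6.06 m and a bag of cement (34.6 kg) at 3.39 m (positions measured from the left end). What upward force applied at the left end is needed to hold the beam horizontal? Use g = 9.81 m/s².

Sum moments about the right end (the unknown pivot reaction has zero arm there).
Beam weight: 14.8 × 9.81 = 145.2 N down at 3.86 m → arm 3.86 m, τ = 145.2 × 3.86 = 560.5 N·m counterclockwise.
Crate: 46.2 × 9.81 = 453.2 N down at 6.06 m → arm 1.66 m, τ = 453.2 × 1.66 = 752.3 N·m counterclockwise.
Bag of cement: 34.6 × 9.81 = 339.4 N down at 3.39 m → arm 4.33 m, τ = 339.4 × 4.33 = 1470 N·m counterclockwise.
Net moment of the loads = 2783 N·m counterclockwise.
The upward force F acts at the left end, arm 7.72 m, giving F × 7.72 clockwise.
For rotational equilibrium, F × 7.72 = 2783, so F = 2783 / 7.72 = 360 N.

F ≈ 360 N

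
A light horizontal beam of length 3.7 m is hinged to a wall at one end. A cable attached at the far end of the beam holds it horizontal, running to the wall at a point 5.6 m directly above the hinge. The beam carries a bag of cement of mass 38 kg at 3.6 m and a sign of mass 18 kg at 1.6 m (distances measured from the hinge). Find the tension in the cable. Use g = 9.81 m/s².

T ≈ 526 N

Taking torques about the hinge:
Bag of cement: 38 × 9.81 = 372.8 N down at 3.6 m → arm 3.6 m, τ = 372.8 × 3.6 = 1342 N·m clockwise.
Sign: 18 × 9.81 = 176.6 N down at 1.6 m → arm 1.6 m, τ = 176.6 × 1.6 = 282.6 N·m clockwise.
Total clockwise load moment = 1625 N·m.
The cable tension T acts at 3.7 m; only its component perpendicular to the beam, T sinθ, produces torque. sinθ = h/√(h²+d²) = 5.6/√(5.6²+3.7²) = 0.8343.
Setting net torque to zero: T × 3.7 × 0.8343 = 1625 → T = 1625 / 3.087 = 526 N.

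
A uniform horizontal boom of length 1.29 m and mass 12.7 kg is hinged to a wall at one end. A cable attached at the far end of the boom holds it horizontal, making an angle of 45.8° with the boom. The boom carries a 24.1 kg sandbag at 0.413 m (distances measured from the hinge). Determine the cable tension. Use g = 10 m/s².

T ≈ 196 N

Choose the hinge as the axis so the unknown hinge reaction has zero arm there.
Beam weight: 12.7 × 10 = 127 N down at 0.645 m → arm 0.645 m, τ = 127 × 0.645 = 81.92 N·m clockwise.
Sandbag: 24.1 × 10 = 241 N down at 0.413 m → arm 0.413 m, τ = 241 × 0.413 = 99.53 N·m clockwise.
Total clockwise load moment = 181.4 N·m.
The cable tension T acts at 1.29 m; only its component perpendicular to the boom, T sinθ, produces torque. sin 45.8° = 0.7169.
For rotational equilibrium, T × 1.29 × 0.7169 = 181.4, so T = 181.4 / 0.9248 = 196 N.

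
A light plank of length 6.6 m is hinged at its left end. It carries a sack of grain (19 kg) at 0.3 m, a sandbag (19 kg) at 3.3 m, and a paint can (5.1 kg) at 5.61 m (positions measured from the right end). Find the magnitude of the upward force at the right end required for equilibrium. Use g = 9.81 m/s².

About the left end:
Sack of grain: 19 × 9.81 = 186.4 N down at 0.3 m → arm 6.3 m, τ = 186.4 × 6.3 = 1174 N·m clockwise.
Sandbag: 19 × 9.81 = 186.4 N down at 3.3 m → arm 3.3 m, τ = 186.4 × 3.3 = 615.1 N·m clockwise.
Paint can: 5.1 × 9.81 = 50.03 N down at 5.61 m → arm 0.99 m, τ = 50.03 × 0.99 = 49.53 N·m clockwise.
Net moment of the loads = 1839 N·m clockwise.
The upward force F acts at the right end, arm 6.6 m, giving F × 6.6 counterclockwise.
For rotational equilibrium, F × 6.6 = 1839, so F = 1839 / 6.6 = 279 N.

F ≈ 279 N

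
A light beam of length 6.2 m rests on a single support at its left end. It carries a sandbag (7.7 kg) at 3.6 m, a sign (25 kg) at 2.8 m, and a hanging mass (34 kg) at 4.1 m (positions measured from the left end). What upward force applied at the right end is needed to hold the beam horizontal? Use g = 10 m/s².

Take moments about the left end.
Sandbag: 7.7 × 10 = 77 N down at 3.6 m → arm 3.6 m, τ = 77 × 3.6 = 277.2 N·m clockwise.
Sign: 25 × 10 = 250 N down at 2.8 m → arm 2.8 m, τ = 250 × 2.8 = 700 N·m clockwise.
Hanging mass: 34 × 10 = 340 N down at 4.1 m → arm 4.1 m, τ = 340 × 4.1 = 1394 N·m clockwise.
Net moment of the loads = 2371 N·m clockwise.
The upward force F acts at the right end, arm 6.2 m, giving F × 6.2 counterclockwise.
Balancing moments: F × 6.2 = 2371, giving F = 2371 / 6.2 = 382 N.

F ≈ 382 N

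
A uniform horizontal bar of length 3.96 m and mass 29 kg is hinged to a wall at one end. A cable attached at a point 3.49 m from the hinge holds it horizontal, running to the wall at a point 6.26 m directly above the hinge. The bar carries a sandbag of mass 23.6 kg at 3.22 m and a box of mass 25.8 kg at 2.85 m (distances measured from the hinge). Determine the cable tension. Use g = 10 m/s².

About the hinge:
Beam weight: 29 × 10 = 290 N down at 1.98 m → arm 1.98 m, τ = 290 × 1.98 = 574.2 N·m clockwise.
Sandbag: 23.6 × 10 = 236 N down at 3.22 m → arm 3.22 m, τ = 236 × 3.22 = 759.9 N·m clockwise.
Box: 25.8 × 10 = 258 N down at 2.85 m → arm 2.85 m, τ = 258 × 2.85 = 735.3 N·m clockwise.
Total clockwise load moment = 2069 N·m.
The cable tension T acts at 3.49 m; only its component perpendicular to the bar, T sinθ, produces torque. sinθ = h/√(h²+d²) = 6.26/√(6.26²+3.49²) = 0.8734.
For rotational equilibrium, T × 3.49 × 0.8734 = 2069, so T = 2069 / 3.048 = 679 N.

T ≈ 679 N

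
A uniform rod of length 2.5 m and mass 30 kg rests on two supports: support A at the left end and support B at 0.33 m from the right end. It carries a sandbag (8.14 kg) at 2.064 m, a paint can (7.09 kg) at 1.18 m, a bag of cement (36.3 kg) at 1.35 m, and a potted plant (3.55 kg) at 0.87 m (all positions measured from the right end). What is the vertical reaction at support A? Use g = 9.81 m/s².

R_A ≈ 392 N

Take moments about support B.
Beam weight: 30 × 9.81 = 294.3 N down at 1.25 m → arm 0.92 m, τ = 294.3 × 0.92 = 270.8 N·m counterclockwise.
Sandbag: 8.14 × 9.81 = 79.85 N down at 2.064 m → arm 1.734 m, τ = 79.85 × 1.734 = 138.5 N·m counterclockwise.
Paint can: 7.09 × 9.81 = 69.55 N down at 1.18 m → arm 0.85 m, τ = 69.55 × 0.85 = 59.12 N·m counterclockwise.
Bag of cement: 36.3 × 9.81 = 356.1 N down at 1.35 m → arm 1.02 m, τ = 356.1 × 1.02 = 363.2 N·m counterclockwise.
Potted plant: 3.55 × 9.81 = 34.83 N down at 0.87 m → arm 0.54 m, τ = 34.83 × 0.54 = 18.81 N·m counterclockwise.
Net load moment about support B = 850.4 N·m counterclockwise.
Reaction R at support A is upward at 2.5 m, arm 2.17 m → moment R × 2.17 clockwise.
Setting net torque to zero: R × 2.17 = 850.4 → R = 392 N.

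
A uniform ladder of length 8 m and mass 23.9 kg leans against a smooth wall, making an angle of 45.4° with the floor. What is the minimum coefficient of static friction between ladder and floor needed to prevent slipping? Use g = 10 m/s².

Taking torques about the foot of the ladder:
Ladder weight 23.9×10 = 239 N acts at 4 m along the ladder; its horizontal arm is 4·cos45.4° = 2.809 m → τ = 671.4 N·m clockwise.
Wall normal N acts horizontally at the top; its moment arm is the height L sinθ = 8·sin45.4° = 5.696 m, counterclockwise.
Στ = 0 ⇒ N × 5.696 = 671.4 ⇒ N = 117.9 N.
ΣFx = 0 ⇒ f = N_wall = 117.9 N. ΣFy = 0 ⇒ N_floor = 239 N.
μ_min = f / N_floor = 117.9 / 239 = 0.493.

μ_min ≈ 0.493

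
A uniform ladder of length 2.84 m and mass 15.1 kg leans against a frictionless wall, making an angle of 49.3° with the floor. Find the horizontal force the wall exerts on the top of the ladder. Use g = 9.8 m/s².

N_wall ≈ 63.6 N

Choose the foot of the ladder as the axis so the floor normal and friction both act there and drop out.
Ladder weight 15.1×9.8 = 148 N acts at 1.42 m along the ladder; its horizontal arm is 1.42·cos49.3° = 0.926 m → τ = 137 N·m clockwise.
Wall normal N acts horizontally at the top; its moment arm is the height L sinθ = 2.84·sin49.3° = 2.153 m, counterclockwise.
Στ = 0 ⇒ N × 2.153 = 137 ⇒ N = 63.6 N.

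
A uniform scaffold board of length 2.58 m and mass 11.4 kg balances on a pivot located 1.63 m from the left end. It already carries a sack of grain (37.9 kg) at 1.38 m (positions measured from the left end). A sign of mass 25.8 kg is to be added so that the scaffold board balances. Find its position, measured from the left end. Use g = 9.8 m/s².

x ≈ 2.15 m from the left end

Choose the pivot (at 1.63 m from the left end) as the axis so the support reaction has zero arm there.
Beam weight: 11.4 × 9.8 = 111.7 N down at 1.29 m → arm 0.34 m, τ = 111.7 × 0.34 = 37.98 N·m counterclockwise.
Sack of grain: 37.9 × 9.8 = 371.4 N down at 1.38 m → arm 0.25 m, τ = 371.4 × 0.25 = 92.85 N·m counterclockwise.
Net moment of existing loads = 130.8 N·m counterclockwise.
The sign weighs 25.8 × 9.8 = 252.8 N and must supply an equal clockwise moment, so its lever arm about the pivot is 130.8 / 252.8 = 0.517 m.
That puts it at 1.63 + 0.517 = 2.15 m from the left end.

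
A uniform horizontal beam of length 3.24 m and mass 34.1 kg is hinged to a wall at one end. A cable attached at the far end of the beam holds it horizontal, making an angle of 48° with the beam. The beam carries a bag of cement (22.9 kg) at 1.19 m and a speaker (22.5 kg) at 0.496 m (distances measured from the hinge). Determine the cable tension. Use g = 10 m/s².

T ≈ 389 N

About the hinge:
Beam weight: 34.1 × 10 = 341 N down at 1.62 m → arm 1.62 m, τ = 341 × 1.62 = 552.4 N·m clockwise.
Bag of cement: 22.9 × 10 = 229 N down at 1.19 m → arm 1.19 m, τ = 229 × 1.19 = 272.5 N·m clockwise.
Speaker: 22.5 × 10 = 225 N down at 0.496 m → arm 0.496 m, τ = 225 × 0.496 = 111.6 N·m clockwise.
Total clockwise load moment = 936.5 N·m.
The cable tension T acts at 3.24 m; only its component perpendicular to the beam, T sinθ, produces torque. sin 48° = 0.7431.
Balancing moments: T × 3.24 × 0.7431 = 936.5, giving T = 936.5 / 2.408 = 389 N.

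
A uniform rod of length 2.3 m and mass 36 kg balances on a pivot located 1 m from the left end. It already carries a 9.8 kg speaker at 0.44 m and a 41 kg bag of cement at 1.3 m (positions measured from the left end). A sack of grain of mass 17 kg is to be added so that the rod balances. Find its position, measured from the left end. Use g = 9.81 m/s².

Taking torques about the pivot (at 1 m from the left end):
Beam weight: 36 × 9.81 = 353.2 N down at 1.15 m → arm 0.15 m, τ = 353.2 × 0.15 = 52.98 N·m clockwise.
Speaker: 9.8 × 9.81 = 96.14 N down at 0.44 m → arm 0.56 m, τ = 96.14 × 0.56 = 53.84 N·m counterclockwise.
Bag of cement: 41 × 9.81 = 402.2 N down at 1.3 m → arm 0.3 m, τ = 402.2 × 0.3 = 120.7 N·m clockwise.
Net moment of existing loads = 119.8 N·m clockwise.
The sack of grain weighs 17 × 9.81 = 166.8 N and must supply an equal counterclockwise moment, so its lever arm about the pivot is 119.8 / 166.8 = 0.718 m.
That puts it at 1 − 0.718 = 0.282 m from the left end.

x ≈ 0.282 m from the left end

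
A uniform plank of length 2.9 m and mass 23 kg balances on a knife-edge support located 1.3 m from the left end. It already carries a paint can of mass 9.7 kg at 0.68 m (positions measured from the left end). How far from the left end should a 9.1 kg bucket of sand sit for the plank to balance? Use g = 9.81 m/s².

Sum moments about the knife-edge support (at 1.3 m from the left end) (the support reaction has zero arm there).
Beam weight: 23 × 9.81 = 225.6 N down at 1.45 m → arm 0.15 m, τ = 225.6 × 0.15 = 33.84 N·m clockwise.
Paint can: 9.7 × 9.81 = 95.16 N down at 0.68 m → arm 0.62 m, τ = 95.16 × 0.62 = 59 N·m counterclockwise.
Net moment of existing loads = 25.16 N·m counterclockwise.
The bucket of sand weighs 9.1 × 9.81 = 89.27 N and must supply an equal clockwise moment, so its lever arm about the knife-edge support is 25.16 / 89.27 = 0.282 m.
That puts it at 1.3 + 0.282 = 1.58 m from the left end.

x ≈ 1.58 m from the left end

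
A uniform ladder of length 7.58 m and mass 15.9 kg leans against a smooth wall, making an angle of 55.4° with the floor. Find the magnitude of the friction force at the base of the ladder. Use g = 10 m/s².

f ≈ 54.8 N

About the foot of the ladder:
Ladder weight 15.9×10 = 159 N acts at 3.79 m along the ladder; its horizontal arm is 3.79·cos55.4° = 2.152 m → τ = 342.2 N·m clockwise.
Wall normal N acts horizontally at the top; its moment arm is the height L sinθ = 7.58·sin55.4° = 6.239 m, counterclockwise.
Στ = 0 ⇒ N × 6.239 = 342.2 ⇒ N = 54.8 N.
ΣFx = 0: friction at the foot balances the wall's push, so f = N_wall = 54.8 N.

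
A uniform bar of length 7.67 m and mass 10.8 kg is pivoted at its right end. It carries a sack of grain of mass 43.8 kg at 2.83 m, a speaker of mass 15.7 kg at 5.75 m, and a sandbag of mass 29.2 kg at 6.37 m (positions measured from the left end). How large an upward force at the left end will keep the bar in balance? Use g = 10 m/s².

Sum moments about the right end (the unknown pivot reaction has zero arm there).
Beam weight: 10.8 × 10 = 108 N down at 3.835 m → arm 3.835 m, τ = 108 × 3.835 = 414.2 N·m counterclockwise.
Sack of grain: 43.8 × 10 = 438 N down at 2.83 m → arm 4.84 m, τ = 438 × 4.84 = 2120 N·m counterclockwise.
Speaker: 15.7 × 10 = 157 N down at 5.75 m → arm 1.92 m, τ = 157 × 1.92 = 301.4 N·m counterclockwise.
Sandbag: 29.2 × 10 = 292 N down at 6.37 m → arm 1.3 m, τ = 292 × 1.3 = 379.6 N·m counterclockwise.
Net moment of the loads = 3215 N·m counterclockwise.
The upward force F acts at the left end, arm 7.67 m, giving F × 7.67 clockwise.
For rotational equilibrium, F × 7.67 = 3215, so F = 3215 / 7.67 = 419 N.

F ≈ 419 N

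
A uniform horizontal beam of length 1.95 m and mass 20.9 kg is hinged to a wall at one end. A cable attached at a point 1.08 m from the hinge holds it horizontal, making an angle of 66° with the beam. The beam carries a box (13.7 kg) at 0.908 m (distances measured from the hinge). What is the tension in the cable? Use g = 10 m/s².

About the hinge:
Beam weight: 20.9 × 10 = 209 N down at 0.975 m → arm 0.975 m, τ = 209 × 0.975 = 203.8 N·m clockwise.
Box: 13.7 × 10 = 137 N down at 0.908 m → arm 0.908 m, τ = 137 × 0.908 = 124.4 N·m clockwise.
Total clockwise load moment = 328.2 N·m.
The cable tension T acts at 1.08 m; only its component perpendicular to the beam, T sinθ, produces torque. sin 66° = 0.9135.
Setting net torque to zero: T × 1.08 × 0.9135 = 328.2 → T = 328.2 / 0.9866 = 333 N.

T ≈ 333 N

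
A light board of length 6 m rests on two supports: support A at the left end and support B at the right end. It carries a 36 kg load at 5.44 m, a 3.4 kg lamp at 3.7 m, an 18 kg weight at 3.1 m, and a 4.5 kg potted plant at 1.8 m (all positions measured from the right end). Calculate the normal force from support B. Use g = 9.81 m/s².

Take moments about support A.
Load: 36 × 9.81 = 353.2 N down at 5.44 m → arm 0.56 m, τ = 353.2 × 0.56 = 197.8 N·m clockwise.
Lamp: 3.4 × 9.81 = 33.35 N down at 3.7 m → arm 2.3 m, τ = 33.35 × 2.3 = 76.7 N·m clockwise.
Weight: 18 × 9.81 = 176.6 N down at 3.1 m → arm 2.9 m, τ = 176.6 × 2.9 = 512.1 N·m clockwise.
Potted plant: 4.5 × 9.81 = 44.15 N down at 1.8 m → arm 4.2 m, τ = 44.15 × 4.2 = 185.4 N·m clockwise.
Net load moment about support A = 972 N·m clockwise.
Reaction R at support B is upward at 0 m, arm 6 m → moment R × 6 counterclockwise.
Balancing moments: R × 6 = 972, giving R = 162 N.

R_B ≈ 162 N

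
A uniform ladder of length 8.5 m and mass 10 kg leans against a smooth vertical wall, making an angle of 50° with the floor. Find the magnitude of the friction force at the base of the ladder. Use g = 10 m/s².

Take moments about the foot of the ladder.
Ladder weight 10×10 = 100 N acts at 4.25 m along the ladder; its horizontal arm is 4.25·cos50° = 2.732 m → τ = 273.2 N·m clockwise.
Wall normal N acts horizontally at the top; its moment arm is the height L sinθ = 8.5·sin50° = 6.511 m, counterclockwise.
For rotational equilibrium, N × 6.511 = 273.2, so N = 42 N.
ΣFx = 0: friction at the foot balances the wall's push, so f = N_wall = 42 N.

f ≈ 42 N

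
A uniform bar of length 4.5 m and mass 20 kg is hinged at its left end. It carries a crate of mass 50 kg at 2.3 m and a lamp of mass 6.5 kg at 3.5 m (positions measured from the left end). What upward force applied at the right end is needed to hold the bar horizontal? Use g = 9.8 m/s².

F ≈ 398 N

About the left end:
Beam weight: 20 × 9.8 = 196 N down at 2.25 m → arm 2.25 m, τ = 196 × 2.25 = 441 N·m clockwise.
Crate: 50 × 9.8 = 490 N down at 2.3 m → arm 2.3 m, τ = 490 × 2.3 = 1127 N·m clockwise.
Lamp: 6.5 × 9.8 = 63.7 N down at 3.5 m → arm 3.5 m, τ = 63.7 × 3.5 = 223 N·m clockwise.
Net moment of the loads = 1791 N·m clockwise.
The upward force F acts at the right end, arm 4.5 m, giving F × 4.5 counterclockwise.
Setting net torque to zero: F × 4.5 = 1791 → F = 1791 / 4.5 = 398 N.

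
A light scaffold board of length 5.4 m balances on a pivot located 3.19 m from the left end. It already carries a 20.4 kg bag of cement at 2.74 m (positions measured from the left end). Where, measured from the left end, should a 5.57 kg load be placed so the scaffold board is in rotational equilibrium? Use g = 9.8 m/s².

Taking torques about the pivot (at 3.19 m from the left end):
Bag of cement: 20.4 × 9.8 = 199.9 N down at 2.74 m → arm 0.45 m, τ = 199.9 × 0.45 = 89.95 N·m counterclockwise.
Net moment of existing loads = 89.95 N·m counterclockwise.
The load weighs 5.57 × 9.8 = 54.59 N and must supply an equal clockwise moment, so its lever arm about the pivot is 89.95 / 54.59 = 1.65 m.
That puts it at 3.19 + 1.65 = 4.84 m from the left end.

x ≈ 4.84 m from the left end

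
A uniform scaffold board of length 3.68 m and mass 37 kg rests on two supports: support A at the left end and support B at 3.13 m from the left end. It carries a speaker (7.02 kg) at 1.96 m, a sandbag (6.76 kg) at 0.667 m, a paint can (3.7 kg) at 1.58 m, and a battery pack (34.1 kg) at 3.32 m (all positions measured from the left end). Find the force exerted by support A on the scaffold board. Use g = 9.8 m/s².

About support B:
Beam weight: 37 × 9.8 = 362.6 N down at 1.84 m → arm 1.29 m, τ = 362.6 × 1.29 = 467.8 N·m counterclockwise.
Speaker: 7.02 × 9.8 = 68.8 N down at 1.96 m → arm 1.17 m, τ = 68.8 × 1.17 = 80.5 N·m counterclockwise.
Sandbag: 6.76 × 9.8 = 66.25 N down at 0.667 m → arm 2.463 m, τ = 66.25 × 2.463 = 163.2 N·m counterclockwise.
Paint can: 3.7 × 9.8 = 36.26 N down at 1.58 m → arm 1.55 m, τ = 36.26 × 1.55 = 56.2 N·m counterclockwise.
Battery pack: 34.1 × 9.8 = 334.2 N down at 3.32 m → arm 0.19 m, τ = 334.2 × 0.19 = 63.5 N·m clockwise.
Net load moment about support B = 704.2 N·m counterclockwise.
Reaction R at support A is upward at 0 m, arm 3.13 m → moment R × 3.13 clockwise.
Στ = 0 ⇒ R × 3.13 = 704.2 ⇒ R = 225 N.

R_A ≈ 225 N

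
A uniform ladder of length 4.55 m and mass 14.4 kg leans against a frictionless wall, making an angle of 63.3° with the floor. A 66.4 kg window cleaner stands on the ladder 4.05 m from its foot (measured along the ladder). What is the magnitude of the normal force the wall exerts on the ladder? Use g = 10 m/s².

N_wall ≈ 333 N

Taking torques about the foot of the ladder:
Ladder weight 14.4×10 = 144 N acts at 2.275 m along the ladder; its horizontal arm is 2.275·cos63.3° = 1.022 m → τ = 147.2 N·m clockwise.
Window cleaner: 66.4×10 = 664 N at 4.05 m → arm 1.82 m → τ = 1208 N·m clockwise.
Wall normal N acts horizontally at the top; its moment arm is the height L sinθ = 4.55·sin63.3° = 4.065 m, counterclockwise.
Setting net torque to zero: N × 4.065 = 1355 → N = 333 N.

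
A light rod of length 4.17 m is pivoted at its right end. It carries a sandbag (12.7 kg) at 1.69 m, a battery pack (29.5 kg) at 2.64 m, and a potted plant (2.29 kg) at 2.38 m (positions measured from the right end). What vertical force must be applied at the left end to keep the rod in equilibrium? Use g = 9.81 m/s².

F ≈ 247 N

Sum moments about the right end (the unknown pivot reaction has zero arm there).
Sandbag: 12.7 × 9.81 = 124.6 N down at 1.69 m → arm 1.69 m, τ = 124.6 × 1.69 = 210.6 N·m counterclockwise.
Battery pack: 29.5 × 9.81 = 289.4 N down at 2.64 m → arm 2.64 m, τ = 289.4 × 2.64 = 764 N·m counterclockwise.
Potted plant: 2.29 × 9.81 = 22.46 N down at 2.38 m → arm 2.38 m, τ = 22.46 × 2.38 = 53.45 N·m counterclockwise.
Net moment of the loads = 1028 N·m counterclockwise.
The upward force F acts at the left end, arm 4.17 m, giving F × 4.17 clockwise.
Setting net torque to zero: F × 4.17 = 1028 → F = 1028 / 4.17 = 247 N.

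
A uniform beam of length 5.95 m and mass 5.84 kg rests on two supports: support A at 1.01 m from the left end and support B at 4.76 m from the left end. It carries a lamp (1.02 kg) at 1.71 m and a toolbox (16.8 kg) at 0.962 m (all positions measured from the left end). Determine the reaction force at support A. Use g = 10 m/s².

About support B:
Beam weight: 5.84 × 10 = 58.4 N down at 2.975 m → arm 1.785 m, τ = 58.4 × 1.785 = 104.2 N·m counterclockwise.
Lamp: 1.02 × 10 = 10.2 N down at 1.71 m → arm 3.05 m, τ = 10.2 × 3.05 = 31.11 N·m counterclockwise.
Toolbox: 16.8 × 10 = 168 N down at 0.962 m → arm 3.798 m, τ = 168 × 3.798 = 638.1 N·m counterclockwise.
Net load moment about support B = 773.4 N·m counterclockwise.
Reaction R at support A is upward at 1.01 m, arm 3.75 m → moment R × 3.75 clockwise.
Balancing moments: R × 3.75 = 773.4, giving R = 206 N.

R_A ≈ 206 N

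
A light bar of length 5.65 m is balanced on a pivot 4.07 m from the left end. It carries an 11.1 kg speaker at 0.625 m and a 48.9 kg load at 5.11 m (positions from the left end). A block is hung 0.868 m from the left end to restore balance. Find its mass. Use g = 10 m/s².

m ≈ 3.94 kg

Take moments about the pivot (at 4.07 m from the left end).
Speaker: 11.1 × 10 = 111 N down at 0.625 m → arm 3.445 m, τ = 111 × 3.445 = 382.4 N·m counterclockwise.
Load: 48.9 × 10 = 489 N down at 5.11 m → arm 1.04 m, τ = 489 × 1.04 = 508.6 N·m clockwise.
Net moment of known loads = 126.2 N·m clockwise.
An unknown mass m at 0.868 m has arm 3.202 m; its moment is m·g·3.202 counterclockwise.
For rotational equilibrium, m × 10 × 3.202 = 126.2, so m = 126.2 / (10 × 3.202) = 3.94 kg.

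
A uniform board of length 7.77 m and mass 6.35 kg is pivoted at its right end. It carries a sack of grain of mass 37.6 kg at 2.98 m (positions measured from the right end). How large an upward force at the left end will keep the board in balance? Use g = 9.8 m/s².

F ≈ 172 N

Choose the right end as the axis so the unknown pivot reaction has zero arm there.
Beam weight: 6.35 × 9.8 = 62.23 N down at 3.885 m → arm 3.885 m, τ = 62.23 × 3.885 = 241.8 N·m counterclockwise.
Sack of grain: 37.6 × 9.8 = 368.5 N down at 2.98 m → arm 2.98 m, τ = 368.5 × 2.98 = 1098 N·m counterclockwise.
Net moment of the loads = 1340 N·m counterclockwise.
The upward force F acts at the left end, arm 7.77 m, giving F × 7.77 clockwise.
Setting net torque to zero: F × 7.77 = 1340 → F = 1340 / 7.77 = 172 N.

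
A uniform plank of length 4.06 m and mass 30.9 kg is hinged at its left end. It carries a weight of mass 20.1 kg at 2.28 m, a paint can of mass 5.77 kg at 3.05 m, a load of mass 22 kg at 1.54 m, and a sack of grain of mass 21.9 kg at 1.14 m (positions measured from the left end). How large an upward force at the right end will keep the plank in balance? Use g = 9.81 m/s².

F ≈ 447 N

Taking torques about the left end:
Beam weight: 30.9 × 9.81 = 303.1 N down at 2.03 m → arm 2.03 m, τ = 303.1 × 2.03 = 615.3 N·m clockwise.
Weight: 20.1 × 9.81 = 197.2 N down at 2.28 m → arm 2.28 m, τ = 197.2 × 2.28 = 449.6 N·m clockwise.
Paint can: 5.77 × 9.81 = 56.6 N down at 3.05 m → arm 3.05 m, τ = 56.6 × 3.05 = 172.6 N·m clockwise.
Load: 22 × 9.81 = 215.8 N down at 1.54 m → arm 1.54 m, τ = 215.8 × 1.54 = 332.3 N·m clockwise.
Sack of grain: 21.9 × 9.81 = 214.8 N down at 1.14 m → arm 1.14 m, τ = 214.8 × 1.14 = 244.9 N·m clockwise.
Net moment of the loads = 1815 N·m clockwise.
The upward force F acts at the right end, arm 4.06 m, giving F × 4.06 counterclockwise.
Balancing moments: F × 4.06 = 1815, giving F = 1815 / 4.06 = 447 N.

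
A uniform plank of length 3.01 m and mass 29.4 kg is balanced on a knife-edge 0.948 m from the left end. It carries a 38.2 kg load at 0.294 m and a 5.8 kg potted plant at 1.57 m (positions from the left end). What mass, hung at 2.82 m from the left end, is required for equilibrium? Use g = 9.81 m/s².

Take moments about the knife-edge (at 0.948 m from the left end).
Beam weight: 29.4 × 9.81 = 288.4 N down at 1.505 m → arm 0.557 m, τ = 288.4 × 0.557 = 160.6 N·m clockwise.
Load: 38.2 × 9.81 = 374.7 N down at 0.294 m → arm 0.654 m, τ = 374.7 × 0.654 = 245.1 N·m counterclockwise.
Potted plant: 5.8 × 9.81 = 56.9 N down at 1.57 m → arm 0.622 m, τ = 56.9 × 0.622 = 35.39 N·m clockwise.
Net moment of known loads = 49.11 N·m counterclockwise.
An unknown mass m at 2.82 m has arm 1.872 m; its moment is m·g·1.872 clockwise.
For rotational equilibrium, m × 9.81 × 1.872 = 49.11, so m = 49.11 / (9.81 × 1.872) = 2.67 kg.

m ≈ 2.67 kg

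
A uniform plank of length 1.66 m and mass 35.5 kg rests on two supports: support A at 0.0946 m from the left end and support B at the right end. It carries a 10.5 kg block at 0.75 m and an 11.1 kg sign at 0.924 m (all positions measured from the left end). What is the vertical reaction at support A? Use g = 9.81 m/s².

Taking torques about support B:
Beam weight: 35.5 × 9.81 = 348.3 N down at 0.83 m → arm 0.83 m, τ = 348.3 × 0.83 = 289.1 N·m counterclockwise.
Block: 10.5 × 9.81 = 103 N down at 0.75 m → arm 0.91 m, τ = 103 × 0.91 = 93.73 N·m counterclockwise.
Sign: 11.1 × 9.81 = 108.9 N down at 0.924 m → arm 0.736 m, τ = 108.9 × 0.736 = 80.15 N·m counterclockwise.
Net load moment about support B = 463 N·m counterclockwise.
Reaction R at support A is upward at 0.0946 m, arm 1.565 m → moment R × 1.565 clockwise.
Setting net torque to zero: R × 1.565 = 463 → R = 296 N.

R_A ≈ 296 N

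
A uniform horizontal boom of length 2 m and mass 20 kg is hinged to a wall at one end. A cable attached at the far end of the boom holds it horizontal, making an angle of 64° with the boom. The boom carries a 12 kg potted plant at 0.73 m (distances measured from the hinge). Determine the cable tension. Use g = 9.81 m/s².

T ≈ 157 N

Taking torques about the hinge:
Beam weight: 20 × 9.81 = 196.2 N down at 1 m → arm 1 m, τ = 196.2 × 1 = 196.2 N·m clockwise.
Potted plant: 12 × 9.81 = 117.7 N down at 0.73 m → arm 0.73 m, τ = 117.7 × 0.73 = 85.92 N·m clockwise.
Total clockwise load moment = 282.1 N·m.
The cable tension T acts at 2 m; only its component perpendicular to the boom, T sinθ, produces torque. sin 64° = 0.8988.
Setting net torque to zero: T × 2 × 0.8988 = 282.1 → T = 282.1 / 1.798 = 157 N.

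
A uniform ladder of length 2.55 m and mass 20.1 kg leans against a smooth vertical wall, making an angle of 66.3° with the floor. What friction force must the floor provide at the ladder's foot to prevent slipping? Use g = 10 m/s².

f ≈ 44.1 N

Taking torques about the foot of the ladder:
Ladder weight 20.1×10 = 201 N acts at 1.275 m along the ladder; its horizontal arm is 1.275·cos66.3° = 0.5125 m → τ = 103 N·m clockwise.
Wall normal N acts horizontally at the top; its moment arm is the height L sinθ = 2.55·sin66.3° = 2.335 m, counterclockwise.
Balancing moments: N × 2.335 = 103, giving N = 44.1 N.
ΣFx = 0: friction at the foot balances the wall's push, so f = N_wall = 44.1 N.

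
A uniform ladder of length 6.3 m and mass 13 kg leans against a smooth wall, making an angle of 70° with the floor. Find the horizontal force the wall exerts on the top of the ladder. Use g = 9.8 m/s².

Sum moments about the foot of the ladder (the floor normal and friction both act there and drop out).
Ladder weight 13×9.8 = 127.4 N acts at 3.15 m along the ladder; its horizontal arm is 3.15·cos70° = 1.077 m → τ = 137.2 N·m clockwise.
Wall normal N acts horizontally at the top; its moment arm is the height L sinθ = 6.3·sin70° = 5.92 m, counterclockwise.
Στ = 0 ⇒ N × 5.92 = 137.2 ⇒ N = 23.2 N.

N_wall ≈ 23.2 N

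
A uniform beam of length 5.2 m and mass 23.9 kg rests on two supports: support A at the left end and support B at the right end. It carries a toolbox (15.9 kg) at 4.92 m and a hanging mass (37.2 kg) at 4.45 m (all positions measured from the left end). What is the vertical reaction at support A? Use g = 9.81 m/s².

R_A ≈ 178 N

Take moments about support B.
Beam weight: 23.9 × 9.81 = 234.5 N down at 2.6 m → arm 2.6 m, τ = 234.5 × 2.6 = 609.7 N·m counterclockwise.
Toolbox: 15.9 × 9.81 = 156 N down at 4.92 m → arm 0.28 m, τ = 156 × 0.28 = 43.68 N·m counterclockwise.
Hanging mass: 37.2 × 9.81 = 364.9 N down at 4.45 m → arm 0.75 m, τ = 364.9 × 0.75 = 273.7 N·m counterclockwise.
Net load moment about support B = 927.1 N·m counterclockwise.
Reaction R at support A is upward at 0 m, arm 5.2 m → moment R × 5.2 clockwise.
Setting net torque to zero: R × 5.2 = 927.1 → R = 178 N.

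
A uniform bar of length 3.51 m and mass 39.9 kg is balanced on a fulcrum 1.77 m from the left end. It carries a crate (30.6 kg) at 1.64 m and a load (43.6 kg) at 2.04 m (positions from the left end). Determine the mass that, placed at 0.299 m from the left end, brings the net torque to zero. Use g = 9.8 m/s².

m ≈ 4.89 kg

Choose the fulcrum (at 1.77 m from the left end) as the axis so the support reaction has zero arm there.
Beam weight: 39.9 × 9.8 = 391 N down at 1.755 m → arm 0.015 m, τ = 391 × 0.015 = 5.865 N·m counterclockwise.
Crate: 30.6 × 9.8 = 299.9 N down at 1.64 m → arm 0.13 m, τ = 299.9 × 0.13 = 38.99 N·m counterclockwise.
Load: 43.6 × 9.8 = 427.3 N down at 2.04 m → arm 0.27 m, τ = 427.3 × 0.27 = 115.4 N·m clockwise.
Net moment of known loads = 70.55 N·m clockwise.
An unknown mass m at 0.299 m has arm 1.471 m; its moment is m·g·1.471 counterclockwise.
Balancing moments: m × 9.8 × 1.471 = 70.55, giving m = 70.55 / (9.8 × 1.471) = 4.89 kg.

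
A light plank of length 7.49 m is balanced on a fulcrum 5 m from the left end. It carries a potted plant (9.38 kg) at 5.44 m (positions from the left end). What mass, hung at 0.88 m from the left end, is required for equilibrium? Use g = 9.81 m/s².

Sum moments about the fulcrum (at 5 m from the left end) (the support reaction has zero arm there).
Potted plant: 9.38 × 9.81 = 92.02 N down at 5.44 m → arm 0.44 m, τ = 92.02 × 0.44 = 40.49 N·m clockwise.
Net moment of known loads = 40.49 N·m clockwise.
An unknown mass m at 0.88 m has arm 4.12 m; its moment is m·g·4.12 counterclockwise.
For rotational equilibrium, m × 9.81 × 4.12 = 40.49, so m = 40.49 / (9.81 × 4.12) = 1 kg.

m ≈ 1 kg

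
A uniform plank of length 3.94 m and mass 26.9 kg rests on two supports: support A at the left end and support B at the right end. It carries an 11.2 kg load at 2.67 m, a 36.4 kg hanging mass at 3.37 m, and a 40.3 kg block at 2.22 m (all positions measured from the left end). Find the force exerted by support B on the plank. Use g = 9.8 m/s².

About support A:
Beam weight: 26.9 × 9.8 = 263.6 N down at 1.97 m → arm 1.97 m, τ = 263.6 × 1.97 = 519.3 N·m clockwise.
Load: 11.2 × 9.8 = 109.8 N down at 2.67 m → arm 2.67 m, τ = 109.8 × 2.67 = 293.2 N·m clockwise.
Hanging mass: 36.4 × 9.8 = 356.7 N down at 3.37 m → arm 3.37 m, τ = 356.7 × 3.37 = 1202 N·m clockwise.
Block: 40.3 × 9.8 = 394.9 N down at 2.22 m → arm 2.22 m, τ = 394.9 × 2.22 = 876.7 N·m clockwise.
Net load moment about support A = 2891 N·m clockwise.
Reaction R at support B is upward at 3.94 m, arm 3.94 m → moment R × 3.94 counterclockwise.
Balancing moments: R × 3.94 = 2891, giving R = 734 N.

R_B ≈ 734 N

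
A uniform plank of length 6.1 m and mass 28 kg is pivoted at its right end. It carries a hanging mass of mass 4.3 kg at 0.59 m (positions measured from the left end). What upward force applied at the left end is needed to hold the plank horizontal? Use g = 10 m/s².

Choose the right end as the axis so the unknown pivot reaction has zero arm there.
Beam weight: 28 × 10 = 280 N down at 3.05 m → arm 3.05 m, τ = 280 × 3.05 = 854 N·m counterclockwise.
Hanging mass: 4.3 × 10 = 43 N down at 0.59 m → arm 5.51 m, τ = 43 × 5.51 = 236.9 N·m counterclockwise.
Net moment of the loads = 1091 N·m counterclockwise.
The upward force F acts at the left end, arm 6.1 m, giving F × 6.1 clockwise.
Στ = 0 ⇒ F × 6.1 = 1091 ⇒ F = 1091 / 6.1 = 179 N.

F ≈ 179 N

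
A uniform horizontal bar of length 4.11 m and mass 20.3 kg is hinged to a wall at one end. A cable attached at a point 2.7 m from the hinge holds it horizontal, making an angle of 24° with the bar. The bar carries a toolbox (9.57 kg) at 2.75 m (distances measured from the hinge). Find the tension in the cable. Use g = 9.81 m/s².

T ≈ 608 N

Choose the hinge as the axis so the unknown hinge reaction has zero arm there.
Beam weight: 20.3 × 9.81 = 199.1 N down at 2.055 m → arm 2.055 m, τ = 199.1 × 2.055 = 409.2 N·m clockwise.
Toolbox: 9.57 × 9.81 = 93.88 N down at 2.75 m → arm 2.75 m, τ = 93.88 × 2.75 = 258.2 N·m clockwise.
Total clockwise load moment = 667.4 N·m.
The cable tension T acts at 2.7 m; only its component perpendicular to the bar, T sinθ, produces torque. sin 24° = 0.4067.
For rotational equilibrium, T × 2.7 × 0.4067 = 667.4, so T = 667.4 / 1.098 = 608 N.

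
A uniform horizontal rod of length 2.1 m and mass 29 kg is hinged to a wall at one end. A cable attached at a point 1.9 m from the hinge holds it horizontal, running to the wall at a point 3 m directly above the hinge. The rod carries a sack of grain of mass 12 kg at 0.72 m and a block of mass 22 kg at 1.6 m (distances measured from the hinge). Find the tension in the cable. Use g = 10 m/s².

Sum moments about the hinge (the unknown hinge reaction has zero arm there).
Beam weight: 29 × 10 = 290 N down at 1.05 m → arm 1.05 m, τ = 290 × 1.05 = 304.5 N·m clockwise.
Sack of grain: 12 × 10 = 120 N down at 0.72 m → arm 0.72 m, τ = 120 × 0.72 = 86.4 N·m clockwise.
Block: 22 × 10 = 220 N down at 1.6 m → arm 1.6 m, τ = 220 × 1.6 = 352 N·m clockwise.
Total clockwise load moment = 742.9 N·m.
The cable tension T acts at 1.9 m; only its component perpendicular to the rod, T sinθ, produces torque. sinθ = h/√(h²+d²) = 3/√(3²+1.9²) = 0.8448.
Setting net torque to zero: T × 1.9 × 0.8448 = 742.9 → T = 742.9 / 1.605 = 463 N.

T ≈ 463 N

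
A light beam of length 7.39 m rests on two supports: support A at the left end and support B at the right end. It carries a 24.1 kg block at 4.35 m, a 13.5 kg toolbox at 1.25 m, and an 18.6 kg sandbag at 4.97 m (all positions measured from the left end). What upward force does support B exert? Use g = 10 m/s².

About support A:
Block: 24.1 × 10 = 241 N down at 4.35 m → arm 4.35 m, τ = 241 × 4.35 = 1048 N·m clockwise.
Toolbox: 13.5 × 10 = 135 N down at 1.25 m → arm 1.25 m, τ = 135 × 1.25 = 168.8 N·m clockwise.
Sandbag: 18.6 × 10 = 186 N down at 4.97 m → arm 4.97 m, τ = 186 × 4.97 = 924.4 N·m clockwise.
Net load moment about support A = 2141 N·m clockwise.
Reaction R at support B is upward at 7.39 m, arm 7.39 m → moment R × 7.39 counterclockwise.
For rotational equilibrium, R × 7.39 = 2141, so R = 290 N.

R_B ≈ 290 N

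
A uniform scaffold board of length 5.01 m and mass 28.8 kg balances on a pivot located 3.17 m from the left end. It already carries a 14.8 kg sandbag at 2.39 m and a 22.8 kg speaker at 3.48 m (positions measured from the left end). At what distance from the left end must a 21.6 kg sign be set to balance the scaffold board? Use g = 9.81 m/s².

Choose the pivot (at 3.17 m from the left end) as the axis so the support reaction has zero arm there.
Beam weight: 28.8 × 9.81 = 282.5 N down at 2.505 m → arm 0.665 m, τ = 282.5 × 0.665 = 187.9 N·m counterclockwise.
Sandbag: 14.8 × 9.81 = 145.2 N down at 2.39 m → arm 0.78 m, τ = 145.2 × 0.78 = 113.3 N·m counterclockwise.
Speaker: 22.8 × 9.81 = 223.7 N down at 3.48 m → arm 0.31 m, τ = 223.7 × 0.31 = 69.35 N·m clockwise.
Net moment of existing loads = 231.8 N·m counterclockwise.
The sign weighs 21.6 × 9.81 = 211.9 N and must supply an equal clockwise moment, so its lever arm about the pivot is 231.8 / 211.9 = 1.09 m.
That puts it at 3.17 + 1.09 = 4.26 m from the left end.

x ≈ 4.26 m from the left end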